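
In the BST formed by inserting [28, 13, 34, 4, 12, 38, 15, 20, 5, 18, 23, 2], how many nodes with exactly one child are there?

Tree built from: [28, 13, 34, 4, 12, 38, 15, 20, 5, 18, 23, 2]
Tree (level-order array): [28, 13, 34, 4, 15, None, 38, 2, 12, None, 20, None, None, None, None, 5, None, 18, 23]
Rule: These are nodes with exactly 1 non-null child.
Per-node child counts:
  node 28: 2 child(ren)
  node 13: 2 child(ren)
  node 4: 2 child(ren)
  node 2: 0 child(ren)
  node 12: 1 child(ren)
  node 5: 0 child(ren)
  node 15: 1 child(ren)
  node 20: 2 child(ren)
  node 18: 0 child(ren)
  node 23: 0 child(ren)
  node 34: 1 child(ren)
  node 38: 0 child(ren)
Matching nodes: [12, 15, 34]
Count of nodes with exactly one child: 3


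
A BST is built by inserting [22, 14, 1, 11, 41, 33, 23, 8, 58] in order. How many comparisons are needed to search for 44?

Search path for 44: 22 -> 41 -> 58
Found: False
Comparisons: 3


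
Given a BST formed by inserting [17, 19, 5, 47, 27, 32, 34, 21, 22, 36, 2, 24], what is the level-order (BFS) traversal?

Tree insertion order: [17, 19, 5, 47, 27, 32, 34, 21, 22, 36, 2, 24]
Tree (level-order array): [17, 5, 19, 2, None, None, 47, None, None, 27, None, 21, 32, None, 22, None, 34, None, 24, None, 36]
BFS from the root, enqueuing left then right child of each popped node:
  queue [17] -> pop 17, enqueue [5, 19], visited so far: [17]
  queue [5, 19] -> pop 5, enqueue [2], visited so far: [17, 5]
  queue [19, 2] -> pop 19, enqueue [47], visited so far: [17, 5, 19]
  queue [2, 47] -> pop 2, enqueue [none], visited so far: [17, 5, 19, 2]
  queue [47] -> pop 47, enqueue [27], visited so far: [17, 5, 19, 2, 47]
  queue [27] -> pop 27, enqueue [21, 32], visited so far: [17, 5, 19, 2, 47, 27]
  queue [21, 32] -> pop 21, enqueue [22], visited so far: [17, 5, 19, 2, 47, 27, 21]
  queue [32, 22] -> pop 32, enqueue [34], visited so far: [17, 5, 19, 2, 47, 27, 21, 32]
  queue [22, 34] -> pop 22, enqueue [24], visited so far: [17, 5, 19, 2, 47, 27, 21, 32, 22]
  queue [34, 24] -> pop 34, enqueue [36], visited so far: [17, 5, 19, 2, 47, 27, 21, 32, 22, 34]
  queue [24, 36] -> pop 24, enqueue [none], visited so far: [17, 5, 19, 2, 47, 27, 21, 32, 22, 34, 24]
  queue [36] -> pop 36, enqueue [none], visited so far: [17, 5, 19, 2, 47, 27, 21, 32, 22, 34, 24, 36]
Result: [17, 5, 19, 2, 47, 27, 21, 32, 22, 34, 24, 36]


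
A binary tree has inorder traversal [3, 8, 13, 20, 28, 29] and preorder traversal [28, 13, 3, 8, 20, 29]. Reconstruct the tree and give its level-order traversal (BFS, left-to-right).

Inorder:  [3, 8, 13, 20, 28, 29]
Preorder: [28, 13, 3, 8, 20, 29]
Algorithm: preorder visits root first, so consume preorder in order;
for each root, split the current inorder slice at that value into
left-subtree inorder and right-subtree inorder, then recurse.
Recursive splits:
  root=28; inorder splits into left=[3, 8, 13, 20], right=[29]
  root=13; inorder splits into left=[3, 8], right=[20]
  root=3; inorder splits into left=[], right=[8]
  root=8; inorder splits into left=[], right=[]
  root=20; inorder splits into left=[], right=[]
  root=29; inorder splits into left=[], right=[]
Reconstructed level-order: [28, 13, 29, 3, 20, 8]


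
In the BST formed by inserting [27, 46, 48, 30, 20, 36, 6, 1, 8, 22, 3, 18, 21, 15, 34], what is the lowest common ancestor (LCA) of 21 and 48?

Tree insertion order: [27, 46, 48, 30, 20, 36, 6, 1, 8, 22, 3, 18, 21, 15, 34]
Tree (level-order array): [27, 20, 46, 6, 22, 30, 48, 1, 8, 21, None, None, 36, None, None, None, 3, None, 18, None, None, 34, None, None, None, 15]
In a BST, the LCA of p=21, q=48 is the first node v on the
root-to-leaf path with p <= v <= q (go left if both < v, right if both > v).
Walk from root:
  at 27: 21 <= 27 <= 48, this is the LCA
LCA = 27


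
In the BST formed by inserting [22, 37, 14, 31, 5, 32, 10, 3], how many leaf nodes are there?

Tree built from: [22, 37, 14, 31, 5, 32, 10, 3]
Tree (level-order array): [22, 14, 37, 5, None, 31, None, 3, 10, None, 32]
Rule: A leaf has 0 children.
Per-node child counts:
  node 22: 2 child(ren)
  node 14: 1 child(ren)
  node 5: 2 child(ren)
  node 3: 0 child(ren)
  node 10: 0 child(ren)
  node 37: 1 child(ren)
  node 31: 1 child(ren)
  node 32: 0 child(ren)
Matching nodes: [3, 10, 32]
Count of leaf nodes: 3


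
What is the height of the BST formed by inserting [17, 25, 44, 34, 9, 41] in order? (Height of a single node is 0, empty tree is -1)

Insertion order: [17, 25, 44, 34, 9, 41]
Tree (level-order array): [17, 9, 25, None, None, None, 44, 34, None, None, 41]
Compute height bottom-up (empty subtree = -1):
  height(9) = 1 + max(-1, -1) = 0
  height(41) = 1 + max(-1, -1) = 0
  height(34) = 1 + max(-1, 0) = 1
  height(44) = 1 + max(1, -1) = 2
  height(25) = 1 + max(-1, 2) = 3
  height(17) = 1 + max(0, 3) = 4
Height = 4


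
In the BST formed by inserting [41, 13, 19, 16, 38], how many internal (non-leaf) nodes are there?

Tree built from: [41, 13, 19, 16, 38]
Tree (level-order array): [41, 13, None, None, 19, 16, 38]
Rule: An internal node has at least one child.
Per-node child counts:
  node 41: 1 child(ren)
  node 13: 1 child(ren)
  node 19: 2 child(ren)
  node 16: 0 child(ren)
  node 38: 0 child(ren)
Matching nodes: [41, 13, 19]
Count of internal (non-leaf) nodes: 3


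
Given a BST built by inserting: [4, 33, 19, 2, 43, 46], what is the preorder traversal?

Tree insertion order: [4, 33, 19, 2, 43, 46]
Tree (level-order array): [4, 2, 33, None, None, 19, 43, None, None, None, 46]
Preorder traversal: [4, 2, 33, 19, 43, 46]


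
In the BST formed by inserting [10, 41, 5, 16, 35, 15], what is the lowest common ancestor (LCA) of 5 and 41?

Tree insertion order: [10, 41, 5, 16, 35, 15]
Tree (level-order array): [10, 5, 41, None, None, 16, None, 15, 35]
In a BST, the LCA of p=5, q=41 is the first node v on the
root-to-leaf path with p <= v <= q (go left if both < v, right if both > v).
Walk from root:
  at 10: 5 <= 10 <= 41, this is the LCA
LCA = 10


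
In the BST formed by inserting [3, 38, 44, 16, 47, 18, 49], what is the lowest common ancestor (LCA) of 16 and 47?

Tree insertion order: [3, 38, 44, 16, 47, 18, 49]
Tree (level-order array): [3, None, 38, 16, 44, None, 18, None, 47, None, None, None, 49]
In a BST, the LCA of p=16, q=47 is the first node v on the
root-to-leaf path with p <= v <= q (go left if both < v, right if both > v).
Walk from root:
  at 3: both 16 and 47 > 3, go right
  at 38: 16 <= 38 <= 47, this is the LCA
LCA = 38


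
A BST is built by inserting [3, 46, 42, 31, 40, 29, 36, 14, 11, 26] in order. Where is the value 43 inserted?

Starting tree (level order): [3, None, 46, 42, None, 31, None, 29, 40, 14, None, 36, None, 11, 26]
Insertion path: 3 -> 46 -> 42
Result: insert 43 as right child of 42
Final tree (level order): [3, None, 46, 42, None, 31, 43, 29, 40, None, None, 14, None, 36, None, 11, 26]


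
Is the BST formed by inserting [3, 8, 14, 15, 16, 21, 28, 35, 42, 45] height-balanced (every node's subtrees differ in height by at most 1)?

Tree (level-order array): [3, None, 8, None, 14, None, 15, None, 16, None, 21, None, 28, None, 35, None, 42, None, 45]
Definition: a tree is height-balanced if, at every node, |h(left) - h(right)| <= 1 (empty subtree has height -1).
Bottom-up per-node check:
  node 45: h_left=-1, h_right=-1, diff=0 [OK], height=0
  node 42: h_left=-1, h_right=0, diff=1 [OK], height=1
  node 35: h_left=-1, h_right=1, diff=2 [FAIL (|-1-1|=2 > 1)], height=2
  node 28: h_left=-1, h_right=2, diff=3 [FAIL (|-1-2|=3 > 1)], height=3
  node 21: h_left=-1, h_right=3, diff=4 [FAIL (|-1-3|=4 > 1)], height=4
  node 16: h_left=-1, h_right=4, diff=5 [FAIL (|-1-4|=5 > 1)], height=5
  node 15: h_left=-1, h_right=5, diff=6 [FAIL (|-1-5|=6 > 1)], height=6
  node 14: h_left=-1, h_right=6, diff=7 [FAIL (|-1-6|=7 > 1)], height=7
  node 8: h_left=-1, h_right=7, diff=8 [FAIL (|-1-7|=8 > 1)], height=8
  node 3: h_left=-1, h_right=8, diff=9 [FAIL (|-1-8|=9 > 1)], height=9
Node 35 violates the condition: |-1 - 1| = 2 > 1.
Result: Not balanced


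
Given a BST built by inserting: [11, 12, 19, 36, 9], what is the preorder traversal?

Tree insertion order: [11, 12, 19, 36, 9]
Tree (level-order array): [11, 9, 12, None, None, None, 19, None, 36]
Preorder traversal: [11, 9, 12, 19, 36]


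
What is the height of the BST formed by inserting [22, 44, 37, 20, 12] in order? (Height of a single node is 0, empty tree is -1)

Insertion order: [22, 44, 37, 20, 12]
Tree (level-order array): [22, 20, 44, 12, None, 37]
Compute height bottom-up (empty subtree = -1):
  height(12) = 1 + max(-1, -1) = 0
  height(20) = 1 + max(0, -1) = 1
  height(37) = 1 + max(-1, -1) = 0
  height(44) = 1 + max(0, -1) = 1
  height(22) = 1 + max(1, 1) = 2
Height = 2


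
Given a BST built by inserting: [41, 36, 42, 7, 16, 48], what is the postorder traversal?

Tree insertion order: [41, 36, 42, 7, 16, 48]
Tree (level-order array): [41, 36, 42, 7, None, None, 48, None, 16]
Postorder traversal: [16, 7, 36, 48, 42, 41]


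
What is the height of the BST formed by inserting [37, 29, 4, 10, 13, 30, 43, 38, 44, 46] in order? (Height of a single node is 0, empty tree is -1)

Insertion order: [37, 29, 4, 10, 13, 30, 43, 38, 44, 46]
Tree (level-order array): [37, 29, 43, 4, 30, 38, 44, None, 10, None, None, None, None, None, 46, None, 13]
Compute height bottom-up (empty subtree = -1):
  height(13) = 1 + max(-1, -1) = 0
  height(10) = 1 + max(-1, 0) = 1
  height(4) = 1 + max(-1, 1) = 2
  height(30) = 1 + max(-1, -1) = 0
  height(29) = 1 + max(2, 0) = 3
  height(38) = 1 + max(-1, -1) = 0
  height(46) = 1 + max(-1, -1) = 0
  height(44) = 1 + max(-1, 0) = 1
  height(43) = 1 + max(0, 1) = 2
  height(37) = 1 + max(3, 2) = 4
Height = 4


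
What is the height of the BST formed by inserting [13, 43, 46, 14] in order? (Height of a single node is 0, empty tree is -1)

Insertion order: [13, 43, 46, 14]
Tree (level-order array): [13, None, 43, 14, 46]
Compute height bottom-up (empty subtree = -1):
  height(14) = 1 + max(-1, -1) = 0
  height(46) = 1 + max(-1, -1) = 0
  height(43) = 1 + max(0, 0) = 1
  height(13) = 1 + max(-1, 1) = 2
Height = 2


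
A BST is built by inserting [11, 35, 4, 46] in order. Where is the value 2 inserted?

Starting tree (level order): [11, 4, 35, None, None, None, 46]
Insertion path: 11 -> 4
Result: insert 2 as left child of 4
Final tree (level order): [11, 4, 35, 2, None, None, 46]


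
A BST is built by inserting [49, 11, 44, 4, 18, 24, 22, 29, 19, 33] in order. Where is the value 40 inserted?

Starting tree (level order): [49, 11, None, 4, 44, None, None, 18, None, None, 24, 22, 29, 19, None, None, 33]
Insertion path: 49 -> 11 -> 44 -> 18 -> 24 -> 29 -> 33
Result: insert 40 as right child of 33
Final tree (level order): [49, 11, None, 4, 44, None, None, 18, None, None, 24, 22, 29, 19, None, None, 33, None, None, None, 40]


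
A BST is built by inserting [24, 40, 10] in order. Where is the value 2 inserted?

Starting tree (level order): [24, 10, 40]
Insertion path: 24 -> 10
Result: insert 2 as left child of 10
Final tree (level order): [24, 10, 40, 2]


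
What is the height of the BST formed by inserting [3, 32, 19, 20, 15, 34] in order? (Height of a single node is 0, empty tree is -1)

Insertion order: [3, 32, 19, 20, 15, 34]
Tree (level-order array): [3, None, 32, 19, 34, 15, 20]
Compute height bottom-up (empty subtree = -1):
  height(15) = 1 + max(-1, -1) = 0
  height(20) = 1 + max(-1, -1) = 0
  height(19) = 1 + max(0, 0) = 1
  height(34) = 1 + max(-1, -1) = 0
  height(32) = 1 + max(1, 0) = 2
  height(3) = 1 + max(-1, 2) = 3
Height = 3


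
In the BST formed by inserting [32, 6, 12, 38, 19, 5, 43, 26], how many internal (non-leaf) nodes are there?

Tree built from: [32, 6, 12, 38, 19, 5, 43, 26]
Tree (level-order array): [32, 6, 38, 5, 12, None, 43, None, None, None, 19, None, None, None, 26]
Rule: An internal node has at least one child.
Per-node child counts:
  node 32: 2 child(ren)
  node 6: 2 child(ren)
  node 5: 0 child(ren)
  node 12: 1 child(ren)
  node 19: 1 child(ren)
  node 26: 0 child(ren)
  node 38: 1 child(ren)
  node 43: 0 child(ren)
Matching nodes: [32, 6, 12, 19, 38]
Count of internal (non-leaf) nodes: 5


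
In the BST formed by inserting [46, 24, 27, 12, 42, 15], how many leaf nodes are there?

Tree built from: [46, 24, 27, 12, 42, 15]
Tree (level-order array): [46, 24, None, 12, 27, None, 15, None, 42]
Rule: A leaf has 0 children.
Per-node child counts:
  node 46: 1 child(ren)
  node 24: 2 child(ren)
  node 12: 1 child(ren)
  node 15: 0 child(ren)
  node 27: 1 child(ren)
  node 42: 0 child(ren)
Matching nodes: [15, 42]
Count of leaf nodes: 2


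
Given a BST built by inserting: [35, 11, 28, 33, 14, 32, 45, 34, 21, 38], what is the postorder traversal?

Tree insertion order: [35, 11, 28, 33, 14, 32, 45, 34, 21, 38]
Tree (level-order array): [35, 11, 45, None, 28, 38, None, 14, 33, None, None, None, 21, 32, 34]
Postorder traversal: [21, 14, 32, 34, 33, 28, 11, 38, 45, 35]


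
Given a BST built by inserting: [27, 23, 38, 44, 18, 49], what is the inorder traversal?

Tree insertion order: [27, 23, 38, 44, 18, 49]
Tree (level-order array): [27, 23, 38, 18, None, None, 44, None, None, None, 49]
Inorder traversal: [18, 23, 27, 38, 44, 49]


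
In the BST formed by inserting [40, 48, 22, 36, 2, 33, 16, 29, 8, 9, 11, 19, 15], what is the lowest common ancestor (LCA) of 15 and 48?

Tree insertion order: [40, 48, 22, 36, 2, 33, 16, 29, 8, 9, 11, 19, 15]
Tree (level-order array): [40, 22, 48, 2, 36, None, None, None, 16, 33, None, 8, 19, 29, None, None, 9, None, None, None, None, None, 11, None, 15]
In a BST, the LCA of p=15, q=48 is the first node v on the
root-to-leaf path with p <= v <= q (go left if both < v, right if both > v).
Walk from root:
  at 40: 15 <= 40 <= 48, this is the LCA
LCA = 40


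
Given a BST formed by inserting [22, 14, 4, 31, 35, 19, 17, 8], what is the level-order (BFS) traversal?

Tree insertion order: [22, 14, 4, 31, 35, 19, 17, 8]
Tree (level-order array): [22, 14, 31, 4, 19, None, 35, None, 8, 17]
BFS from the root, enqueuing left then right child of each popped node:
  queue [22] -> pop 22, enqueue [14, 31], visited so far: [22]
  queue [14, 31] -> pop 14, enqueue [4, 19], visited so far: [22, 14]
  queue [31, 4, 19] -> pop 31, enqueue [35], visited so far: [22, 14, 31]
  queue [4, 19, 35] -> pop 4, enqueue [8], visited so far: [22, 14, 31, 4]
  queue [19, 35, 8] -> pop 19, enqueue [17], visited so far: [22, 14, 31, 4, 19]
  queue [35, 8, 17] -> pop 35, enqueue [none], visited so far: [22, 14, 31, 4, 19, 35]
  queue [8, 17] -> pop 8, enqueue [none], visited so far: [22, 14, 31, 4, 19, 35, 8]
  queue [17] -> pop 17, enqueue [none], visited so far: [22, 14, 31, 4, 19, 35, 8, 17]
Result: [22, 14, 31, 4, 19, 35, 8, 17]


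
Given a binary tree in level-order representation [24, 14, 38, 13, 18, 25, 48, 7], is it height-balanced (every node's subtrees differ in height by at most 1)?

Tree (level-order array): [24, 14, 38, 13, 18, 25, 48, 7]
Definition: a tree is height-balanced if, at every node, |h(left) - h(right)| <= 1 (empty subtree has height -1).
Bottom-up per-node check:
  node 7: h_left=-1, h_right=-1, diff=0 [OK], height=0
  node 13: h_left=0, h_right=-1, diff=1 [OK], height=1
  node 18: h_left=-1, h_right=-1, diff=0 [OK], height=0
  node 14: h_left=1, h_right=0, diff=1 [OK], height=2
  node 25: h_left=-1, h_right=-1, diff=0 [OK], height=0
  node 48: h_left=-1, h_right=-1, diff=0 [OK], height=0
  node 38: h_left=0, h_right=0, diff=0 [OK], height=1
  node 24: h_left=2, h_right=1, diff=1 [OK], height=3
All nodes satisfy the balance condition.
Result: Balanced


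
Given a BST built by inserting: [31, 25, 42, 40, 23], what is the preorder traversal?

Tree insertion order: [31, 25, 42, 40, 23]
Tree (level-order array): [31, 25, 42, 23, None, 40]
Preorder traversal: [31, 25, 23, 42, 40]


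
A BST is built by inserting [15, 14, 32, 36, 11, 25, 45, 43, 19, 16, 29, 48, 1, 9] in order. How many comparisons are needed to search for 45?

Search path for 45: 15 -> 32 -> 36 -> 45
Found: True
Comparisons: 4


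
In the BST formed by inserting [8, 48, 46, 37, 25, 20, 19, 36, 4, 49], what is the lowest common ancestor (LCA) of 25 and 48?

Tree insertion order: [8, 48, 46, 37, 25, 20, 19, 36, 4, 49]
Tree (level-order array): [8, 4, 48, None, None, 46, 49, 37, None, None, None, 25, None, 20, 36, 19]
In a BST, the LCA of p=25, q=48 is the first node v on the
root-to-leaf path with p <= v <= q (go left if both < v, right if both > v).
Walk from root:
  at 8: both 25 and 48 > 8, go right
  at 48: 25 <= 48 <= 48, this is the LCA
LCA = 48


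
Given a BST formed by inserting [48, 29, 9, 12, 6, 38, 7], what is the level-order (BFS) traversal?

Tree insertion order: [48, 29, 9, 12, 6, 38, 7]
Tree (level-order array): [48, 29, None, 9, 38, 6, 12, None, None, None, 7]
BFS from the root, enqueuing left then right child of each popped node:
  queue [48] -> pop 48, enqueue [29], visited so far: [48]
  queue [29] -> pop 29, enqueue [9, 38], visited so far: [48, 29]
  queue [9, 38] -> pop 9, enqueue [6, 12], visited so far: [48, 29, 9]
  queue [38, 6, 12] -> pop 38, enqueue [none], visited so far: [48, 29, 9, 38]
  queue [6, 12] -> pop 6, enqueue [7], visited so far: [48, 29, 9, 38, 6]
  queue [12, 7] -> pop 12, enqueue [none], visited so far: [48, 29, 9, 38, 6, 12]
  queue [7] -> pop 7, enqueue [none], visited so far: [48, 29, 9, 38, 6, 12, 7]
Result: [48, 29, 9, 38, 6, 12, 7]


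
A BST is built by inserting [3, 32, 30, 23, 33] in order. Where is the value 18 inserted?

Starting tree (level order): [3, None, 32, 30, 33, 23]
Insertion path: 3 -> 32 -> 30 -> 23
Result: insert 18 as left child of 23
Final tree (level order): [3, None, 32, 30, 33, 23, None, None, None, 18]


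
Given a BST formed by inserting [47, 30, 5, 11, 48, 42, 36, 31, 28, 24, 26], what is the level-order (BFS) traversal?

Tree insertion order: [47, 30, 5, 11, 48, 42, 36, 31, 28, 24, 26]
Tree (level-order array): [47, 30, 48, 5, 42, None, None, None, 11, 36, None, None, 28, 31, None, 24, None, None, None, None, 26]
BFS from the root, enqueuing left then right child of each popped node:
  queue [47] -> pop 47, enqueue [30, 48], visited so far: [47]
  queue [30, 48] -> pop 30, enqueue [5, 42], visited so far: [47, 30]
  queue [48, 5, 42] -> pop 48, enqueue [none], visited so far: [47, 30, 48]
  queue [5, 42] -> pop 5, enqueue [11], visited so far: [47, 30, 48, 5]
  queue [42, 11] -> pop 42, enqueue [36], visited so far: [47, 30, 48, 5, 42]
  queue [11, 36] -> pop 11, enqueue [28], visited so far: [47, 30, 48, 5, 42, 11]
  queue [36, 28] -> pop 36, enqueue [31], visited so far: [47, 30, 48, 5, 42, 11, 36]
  queue [28, 31] -> pop 28, enqueue [24], visited so far: [47, 30, 48, 5, 42, 11, 36, 28]
  queue [31, 24] -> pop 31, enqueue [none], visited so far: [47, 30, 48, 5, 42, 11, 36, 28, 31]
  queue [24] -> pop 24, enqueue [26], visited so far: [47, 30, 48, 5, 42, 11, 36, 28, 31, 24]
  queue [26] -> pop 26, enqueue [none], visited so far: [47, 30, 48, 5, 42, 11, 36, 28, 31, 24, 26]
Result: [47, 30, 48, 5, 42, 11, 36, 28, 31, 24, 26]


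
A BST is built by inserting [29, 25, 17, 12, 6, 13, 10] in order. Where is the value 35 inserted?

Starting tree (level order): [29, 25, None, 17, None, 12, None, 6, 13, None, 10]
Insertion path: 29
Result: insert 35 as right child of 29
Final tree (level order): [29, 25, 35, 17, None, None, None, 12, None, 6, 13, None, 10]


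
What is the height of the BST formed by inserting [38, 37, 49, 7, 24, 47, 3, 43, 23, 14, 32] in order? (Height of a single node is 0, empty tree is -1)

Insertion order: [38, 37, 49, 7, 24, 47, 3, 43, 23, 14, 32]
Tree (level-order array): [38, 37, 49, 7, None, 47, None, 3, 24, 43, None, None, None, 23, 32, None, None, 14]
Compute height bottom-up (empty subtree = -1):
  height(3) = 1 + max(-1, -1) = 0
  height(14) = 1 + max(-1, -1) = 0
  height(23) = 1 + max(0, -1) = 1
  height(32) = 1 + max(-1, -1) = 0
  height(24) = 1 + max(1, 0) = 2
  height(7) = 1 + max(0, 2) = 3
  height(37) = 1 + max(3, -1) = 4
  height(43) = 1 + max(-1, -1) = 0
  height(47) = 1 + max(0, -1) = 1
  height(49) = 1 + max(1, -1) = 2
  height(38) = 1 + max(4, 2) = 5
Height = 5


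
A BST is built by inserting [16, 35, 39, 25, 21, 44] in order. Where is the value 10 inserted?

Starting tree (level order): [16, None, 35, 25, 39, 21, None, None, 44]
Insertion path: 16
Result: insert 10 as left child of 16
Final tree (level order): [16, 10, 35, None, None, 25, 39, 21, None, None, 44]


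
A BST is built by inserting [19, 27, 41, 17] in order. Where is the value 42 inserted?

Starting tree (level order): [19, 17, 27, None, None, None, 41]
Insertion path: 19 -> 27 -> 41
Result: insert 42 as right child of 41
Final tree (level order): [19, 17, 27, None, None, None, 41, None, 42]


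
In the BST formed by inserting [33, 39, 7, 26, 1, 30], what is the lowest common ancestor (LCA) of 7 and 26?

Tree insertion order: [33, 39, 7, 26, 1, 30]
Tree (level-order array): [33, 7, 39, 1, 26, None, None, None, None, None, 30]
In a BST, the LCA of p=7, q=26 is the first node v on the
root-to-leaf path with p <= v <= q (go left if both < v, right if both > v).
Walk from root:
  at 33: both 7 and 26 < 33, go left
  at 7: 7 <= 7 <= 26, this is the LCA
LCA = 7


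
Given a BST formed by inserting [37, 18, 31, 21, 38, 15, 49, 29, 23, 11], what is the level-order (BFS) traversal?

Tree insertion order: [37, 18, 31, 21, 38, 15, 49, 29, 23, 11]
Tree (level-order array): [37, 18, 38, 15, 31, None, 49, 11, None, 21, None, None, None, None, None, None, 29, 23]
BFS from the root, enqueuing left then right child of each popped node:
  queue [37] -> pop 37, enqueue [18, 38], visited so far: [37]
  queue [18, 38] -> pop 18, enqueue [15, 31], visited so far: [37, 18]
  queue [38, 15, 31] -> pop 38, enqueue [49], visited so far: [37, 18, 38]
  queue [15, 31, 49] -> pop 15, enqueue [11], visited so far: [37, 18, 38, 15]
  queue [31, 49, 11] -> pop 31, enqueue [21], visited so far: [37, 18, 38, 15, 31]
  queue [49, 11, 21] -> pop 49, enqueue [none], visited so far: [37, 18, 38, 15, 31, 49]
  queue [11, 21] -> pop 11, enqueue [none], visited so far: [37, 18, 38, 15, 31, 49, 11]
  queue [21] -> pop 21, enqueue [29], visited so far: [37, 18, 38, 15, 31, 49, 11, 21]
  queue [29] -> pop 29, enqueue [23], visited so far: [37, 18, 38, 15, 31, 49, 11, 21, 29]
  queue [23] -> pop 23, enqueue [none], visited so far: [37, 18, 38, 15, 31, 49, 11, 21, 29, 23]
Result: [37, 18, 38, 15, 31, 49, 11, 21, 29, 23]


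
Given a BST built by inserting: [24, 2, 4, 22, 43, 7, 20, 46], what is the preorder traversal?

Tree insertion order: [24, 2, 4, 22, 43, 7, 20, 46]
Tree (level-order array): [24, 2, 43, None, 4, None, 46, None, 22, None, None, 7, None, None, 20]
Preorder traversal: [24, 2, 4, 22, 7, 20, 43, 46]


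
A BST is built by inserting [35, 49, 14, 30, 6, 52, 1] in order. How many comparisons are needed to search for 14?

Search path for 14: 35 -> 14
Found: True
Comparisons: 2


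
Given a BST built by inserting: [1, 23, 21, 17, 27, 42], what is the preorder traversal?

Tree insertion order: [1, 23, 21, 17, 27, 42]
Tree (level-order array): [1, None, 23, 21, 27, 17, None, None, 42]
Preorder traversal: [1, 23, 21, 17, 27, 42]


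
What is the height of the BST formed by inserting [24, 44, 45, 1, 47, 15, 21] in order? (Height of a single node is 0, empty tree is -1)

Insertion order: [24, 44, 45, 1, 47, 15, 21]
Tree (level-order array): [24, 1, 44, None, 15, None, 45, None, 21, None, 47]
Compute height bottom-up (empty subtree = -1):
  height(21) = 1 + max(-1, -1) = 0
  height(15) = 1 + max(-1, 0) = 1
  height(1) = 1 + max(-1, 1) = 2
  height(47) = 1 + max(-1, -1) = 0
  height(45) = 1 + max(-1, 0) = 1
  height(44) = 1 + max(-1, 1) = 2
  height(24) = 1 + max(2, 2) = 3
Height = 3


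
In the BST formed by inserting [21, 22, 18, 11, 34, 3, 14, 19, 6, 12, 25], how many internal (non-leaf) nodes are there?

Tree built from: [21, 22, 18, 11, 34, 3, 14, 19, 6, 12, 25]
Tree (level-order array): [21, 18, 22, 11, 19, None, 34, 3, 14, None, None, 25, None, None, 6, 12]
Rule: An internal node has at least one child.
Per-node child counts:
  node 21: 2 child(ren)
  node 18: 2 child(ren)
  node 11: 2 child(ren)
  node 3: 1 child(ren)
  node 6: 0 child(ren)
  node 14: 1 child(ren)
  node 12: 0 child(ren)
  node 19: 0 child(ren)
  node 22: 1 child(ren)
  node 34: 1 child(ren)
  node 25: 0 child(ren)
Matching nodes: [21, 18, 11, 3, 14, 22, 34]
Count of internal (non-leaf) nodes: 7


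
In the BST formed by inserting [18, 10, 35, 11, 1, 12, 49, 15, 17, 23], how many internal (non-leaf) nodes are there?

Tree built from: [18, 10, 35, 11, 1, 12, 49, 15, 17, 23]
Tree (level-order array): [18, 10, 35, 1, 11, 23, 49, None, None, None, 12, None, None, None, None, None, 15, None, 17]
Rule: An internal node has at least one child.
Per-node child counts:
  node 18: 2 child(ren)
  node 10: 2 child(ren)
  node 1: 0 child(ren)
  node 11: 1 child(ren)
  node 12: 1 child(ren)
  node 15: 1 child(ren)
  node 17: 0 child(ren)
  node 35: 2 child(ren)
  node 23: 0 child(ren)
  node 49: 0 child(ren)
Matching nodes: [18, 10, 11, 12, 15, 35]
Count of internal (non-leaf) nodes: 6


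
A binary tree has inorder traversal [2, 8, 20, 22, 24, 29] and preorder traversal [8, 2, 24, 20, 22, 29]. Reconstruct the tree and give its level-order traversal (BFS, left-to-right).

Inorder:  [2, 8, 20, 22, 24, 29]
Preorder: [8, 2, 24, 20, 22, 29]
Algorithm: preorder visits root first, so consume preorder in order;
for each root, split the current inorder slice at that value into
left-subtree inorder and right-subtree inorder, then recurse.
Recursive splits:
  root=8; inorder splits into left=[2], right=[20, 22, 24, 29]
  root=2; inorder splits into left=[], right=[]
  root=24; inorder splits into left=[20, 22], right=[29]
  root=20; inorder splits into left=[], right=[22]
  root=22; inorder splits into left=[], right=[]
  root=29; inorder splits into left=[], right=[]
Reconstructed level-order: [8, 2, 24, 20, 29, 22]


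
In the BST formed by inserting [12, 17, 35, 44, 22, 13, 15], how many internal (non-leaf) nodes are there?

Tree built from: [12, 17, 35, 44, 22, 13, 15]
Tree (level-order array): [12, None, 17, 13, 35, None, 15, 22, 44]
Rule: An internal node has at least one child.
Per-node child counts:
  node 12: 1 child(ren)
  node 17: 2 child(ren)
  node 13: 1 child(ren)
  node 15: 0 child(ren)
  node 35: 2 child(ren)
  node 22: 0 child(ren)
  node 44: 0 child(ren)
Matching nodes: [12, 17, 13, 35]
Count of internal (non-leaf) nodes: 4


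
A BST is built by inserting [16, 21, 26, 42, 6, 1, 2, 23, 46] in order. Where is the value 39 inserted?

Starting tree (level order): [16, 6, 21, 1, None, None, 26, None, 2, 23, 42, None, None, None, None, None, 46]
Insertion path: 16 -> 21 -> 26 -> 42
Result: insert 39 as left child of 42
Final tree (level order): [16, 6, 21, 1, None, None, 26, None, 2, 23, 42, None, None, None, None, 39, 46]


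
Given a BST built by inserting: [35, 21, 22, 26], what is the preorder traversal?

Tree insertion order: [35, 21, 22, 26]
Tree (level-order array): [35, 21, None, None, 22, None, 26]
Preorder traversal: [35, 21, 22, 26]


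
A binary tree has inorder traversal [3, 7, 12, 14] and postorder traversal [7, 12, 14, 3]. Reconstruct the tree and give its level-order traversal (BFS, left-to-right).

Inorder:   [3, 7, 12, 14]
Postorder: [7, 12, 14, 3]
Algorithm: postorder visits root last, so walk postorder right-to-left;
each value is the root of the current inorder slice — split it at that
value, recurse on the right subtree first, then the left.
Recursive splits:
  root=3; inorder splits into left=[], right=[7, 12, 14]
  root=14; inorder splits into left=[7, 12], right=[]
  root=12; inorder splits into left=[7], right=[]
  root=7; inorder splits into left=[], right=[]
Reconstructed level-order: [3, 14, 12, 7]


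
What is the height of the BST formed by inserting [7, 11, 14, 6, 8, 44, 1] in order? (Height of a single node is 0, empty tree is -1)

Insertion order: [7, 11, 14, 6, 8, 44, 1]
Tree (level-order array): [7, 6, 11, 1, None, 8, 14, None, None, None, None, None, 44]
Compute height bottom-up (empty subtree = -1):
  height(1) = 1 + max(-1, -1) = 0
  height(6) = 1 + max(0, -1) = 1
  height(8) = 1 + max(-1, -1) = 0
  height(44) = 1 + max(-1, -1) = 0
  height(14) = 1 + max(-1, 0) = 1
  height(11) = 1 + max(0, 1) = 2
  height(7) = 1 + max(1, 2) = 3
Height = 3


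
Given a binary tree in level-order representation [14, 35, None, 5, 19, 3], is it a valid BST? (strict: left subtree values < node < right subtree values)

Level-order array: [14, 35, None, 5, 19, 3]
Validate using subtree bounds (lo, hi): at each node, require lo < value < hi,
then recurse left with hi=value and right with lo=value.
Preorder trace (stopping at first violation):
  at node 14 with bounds (-inf, +inf): OK
  at node 35 with bounds (-inf, 14): VIOLATION
Node 35 violates its bound: not (-inf < 35 < 14).
Result: Not a valid BST


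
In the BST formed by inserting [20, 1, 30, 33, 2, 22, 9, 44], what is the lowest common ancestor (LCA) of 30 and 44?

Tree insertion order: [20, 1, 30, 33, 2, 22, 9, 44]
Tree (level-order array): [20, 1, 30, None, 2, 22, 33, None, 9, None, None, None, 44]
In a BST, the LCA of p=30, q=44 is the first node v on the
root-to-leaf path with p <= v <= q (go left if both < v, right if both > v).
Walk from root:
  at 20: both 30 and 44 > 20, go right
  at 30: 30 <= 30 <= 44, this is the LCA
LCA = 30


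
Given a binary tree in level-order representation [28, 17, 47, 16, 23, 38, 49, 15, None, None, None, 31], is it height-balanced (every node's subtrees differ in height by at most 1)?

Tree (level-order array): [28, 17, 47, 16, 23, 38, 49, 15, None, None, None, 31]
Definition: a tree is height-balanced if, at every node, |h(left) - h(right)| <= 1 (empty subtree has height -1).
Bottom-up per-node check:
  node 15: h_left=-1, h_right=-1, diff=0 [OK], height=0
  node 16: h_left=0, h_right=-1, diff=1 [OK], height=1
  node 23: h_left=-1, h_right=-1, diff=0 [OK], height=0
  node 17: h_left=1, h_right=0, diff=1 [OK], height=2
  node 31: h_left=-1, h_right=-1, diff=0 [OK], height=0
  node 38: h_left=0, h_right=-1, diff=1 [OK], height=1
  node 49: h_left=-1, h_right=-1, diff=0 [OK], height=0
  node 47: h_left=1, h_right=0, diff=1 [OK], height=2
  node 28: h_left=2, h_right=2, diff=0 [OK], height=3
All nodes satisfy the balance condition.
Result: Balanced


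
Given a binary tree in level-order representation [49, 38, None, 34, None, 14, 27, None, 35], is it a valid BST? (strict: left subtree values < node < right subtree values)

Level-order array: [49, 38, None, 34, None, 14, 27, None, 35]
Validate using subtree bounds (lo, hi): at each node, require lo < value < hi,
then recurse left with hi=value and right with lo=value.
Preorder trace (stopping at first violation):
  at node 49 with bounds (-inf, +inf): OK
  at node 38 with bounds (-inf, 49): OK
  at node 34 with bounds (-inf, 38): OK
  at node 14 with bounds (-inf, 34): OK
  at node 35 with bounds (14, 34): VIOLATION
Node 35 violates its bound: not (14 < 35 < 34).
Result: Not a valid BST


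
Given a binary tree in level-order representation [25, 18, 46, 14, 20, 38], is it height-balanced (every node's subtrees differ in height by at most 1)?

Tree (level-order array): [25, 18, 46, 14, 20, 38]
Definition: a tree is height-balanced if, at every node, |h(left) - h(right)| <= 1 (empty subtree has height -1).
Bottom-up per-node check:
  node 14: h_left=-1, h_right=-1, diff=0 [OK], height=0
  node 20: h_left=-1, h_right=-1, diff=0 [OK], height=0
  node 18: h_left=0, h_right=0, diff=0 [OK], height=1
  node 38: h_left=-1, h_right=-1, diff=0 [OK], height=0
  node 46: h_left=0, h_right=-1, diff=1 [OK], height=1
  node 25: h_left=1, h_right=1, diff=0 [OK], height=2
All nodes satisfy the balance condition.
Result: Balanced


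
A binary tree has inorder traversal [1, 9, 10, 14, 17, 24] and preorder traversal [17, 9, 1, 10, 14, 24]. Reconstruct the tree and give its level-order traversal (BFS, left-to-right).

Inorder:  [1, 9, 10, 14, 17, 24]
Preorder: [17, 9, 1, 10, 14, 24]
Algorithm: preorder visits root first, so consume preorder in order;
for each root, split the current inorder slice at that value into
left-subtree inorder and right-subtree inorder, then recurse.
Recursive splits:
  root=17; inorder splits into left=[1, 9, 10, 14], right=[24]
  root=9; inorder splits into left=[1], right=[10, 14]
  root=1; inorder splits into left=[], right=[]
  root=10; inorder splits into left=[], right=[14]
  root=14; inorder splits into left=[], right=[]
  root=24; inorder splits into left=[], right=[]
Reconstructed level-order: [17, 9, 24, 1, 10, 14]


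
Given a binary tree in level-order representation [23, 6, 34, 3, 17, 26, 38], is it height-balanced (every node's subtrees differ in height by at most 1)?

Tree (level-order array): [23, 6, 34, 3, 17, 26, 38]
Definition: a tree is height-balanced if, at every node, |h(left) - h(right)| <= 1 (empty subtree has height -1).
Bottom-up per-node check:
  node 3: h_left=-1, h_right=-1, diff=0 [OK], height=0
  node 17: h_left=-1, h_right=-1, diff=0 [OK], height=0
  node 6: h_left=0, h_right=0, diff=0 [OK], height=1
  node 26: h_left=-1, h_right=-1, diff=0 [OK], height=0
  node 38: h_left=-1, h_right=-1, diff=0 [OK], height=0
  node 34: h_left=0, h_right=0, diff=0 [OK], height=1
  node 23: h_left=1, h_right=1, diff=0 [OK], height=2
All nodes satisfy the balance condition.
Result: Balanced


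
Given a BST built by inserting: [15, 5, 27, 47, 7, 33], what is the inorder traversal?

Tree insertion order: [15, 5, 27, 47, 7, 33]
Tree (level-order array): [15, 5, 27, None, 7, None, 47, None, None, 33]
Inorder traversal: [5, 7, 15, 27, 33, 47]


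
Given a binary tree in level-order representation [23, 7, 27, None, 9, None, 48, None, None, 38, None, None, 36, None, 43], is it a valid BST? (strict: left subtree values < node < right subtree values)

Level-order array: [23, 7, 27, None, 9, None, 48, None, None, 38, None, None, 36, None, 43]
Validate using subtree bounds (lo, hi): at each node, require lo < value < hi,
then recurse left with hi=value and right with lo=value.
Preorder trace (stopping at first violation):
  at node 23 with bounds (-inf, +inf): OK
  at node 7 with bounds (-inf, 23): OK
  at node 9 with bounds (7, 23): OK
  at node 27 with bounds (23, +inf): OK
  at node 48 with bounds (27, +inf): OK
  at node 38 with bounds (27, 48): OK
  at node 36 with bounds (38, 48): VIOLATION
Node 36 violates its bound: not (38 < 36 < 48).
Result: Not a valid BST


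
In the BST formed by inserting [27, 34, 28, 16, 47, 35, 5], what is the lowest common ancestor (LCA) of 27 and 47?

Tree insertion order: [27, 34, 28, 16, 47, 35, 5]
Tree (level-order array): [27, 16, 34, 5, None, 28, 47, None, None, None, None, 35]
In a BST, the LCA of p=27, q=47 is the first node v on the
root-to-leaf path with p <= v <= q (go left if both < v, right if both > v).
Walk from root:
  at 27: 27 <= 27 <= 47, this is the LCA
LCA = 27


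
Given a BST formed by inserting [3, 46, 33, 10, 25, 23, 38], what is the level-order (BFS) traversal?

Tree insertion order: [3, 46, 33, 10, 25, 23, 38]
Tree (level-order array): [3, None, 46, 33, None, 10, 38, None, 25, None, None, 23]
BFS from the root, enqueuing left then right child of each popped node:
  queue [3] -> pop 3, enqueue [46], visited so far: [3]
  queue [46] -> pop 46, enqueue [33], visited so far: [3, 46]
  queue [33] -> pop 33, enqueue [10, 38], visited so far: [3, 46, 33]
  queue [10, 38] -> pop 10, enqueue [25], visited so far: [3, 46, 33, 10]
  queue [38, 25] -> pop 38, enqueue [none], visited so far: [3, 46, 33, 10, 38]
  queue [25] -> pop 25, enqueue [23], visited so far: [3, 46, 33, 10, 38, 25]
  queue [23] -> pop 23, enqueue [none], visited so far: [3, 46, 33, 10, 38, 25, 23]
Result: [3, 46, 33, 10, 38, 25, 23]


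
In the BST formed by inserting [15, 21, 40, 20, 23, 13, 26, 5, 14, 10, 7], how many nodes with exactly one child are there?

Tree built from: [15, 21, 40, 20, 23, 13, 26, 5, 14, 10, 7]
Tree (level-order array): [15, 13, 21, 5, 14, 20, 40, None, 10, None, None, None, None, 23, None, 7, None, None, 26]
Rule: These are nodes with exactly 1 non-null child.
Per-node child counts:
  node 15: 2 child(ren)
  node 13: 2 child(ren)
  node 5: 1 child(ren)
  node 10: 1 child(ren)
  node 7: 0 child(ren)
  node 14: 0 child(ren)
  node 21: 2 child(ren)
  node 20: 0 child(ren)
  node 40: 1 child(ren)
  node 23: 1 child(ren)
  node 26: 0 child(ren)
Matching nodes: [5, 10, 40, 23]
Count of nodes with exactly one child: 4


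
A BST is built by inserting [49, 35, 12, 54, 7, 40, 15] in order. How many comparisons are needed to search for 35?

Search path for 35: 49 -> 35
Found: True
Comparisons: 2


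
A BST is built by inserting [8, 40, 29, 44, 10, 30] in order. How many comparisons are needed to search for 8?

Search path for 8: 8
Found: True
Comparisons: 1


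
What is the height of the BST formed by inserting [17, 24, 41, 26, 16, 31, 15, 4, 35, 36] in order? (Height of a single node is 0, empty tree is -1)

Insertion order: [17, 24, 41, 26, 16, 31, 15, 4, 35, 36]
Tree (level-order array): [17, 16, 24, 15, None, None, 41, 4, None, 26, None, None, None, None, 31, None, 35, None, 36]
Compute height bottom-up (empty subtree = -1):
  height(4) = 1 + max(-1, -1) = 0
  height(15) = 1 + max(0, -1) = 1
  height(16) = 1 + max(1, -1) = 2
  height(36) = 1 + max(-1, -1) = 0
  height(35) = 1 + max(-1, 0) = 1
  height(31) = 1 + max(-1, 1) = 2
  height(26) = 1 + max(-1, 2) = 3
  height(41) = 1 + max(3, -1) = 4
  height(24) = 1 + max(-1, 4) = 5
  height(17) = 1 + max(2, 5) = 6
Height = 6


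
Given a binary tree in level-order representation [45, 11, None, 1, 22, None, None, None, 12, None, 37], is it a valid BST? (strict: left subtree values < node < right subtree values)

Level-order array: [45, 11, None, 1, 22, None, None, None, 12, None, 37]
Validate using subtree bounds (lo, hi): at each node, require lo < value < hi,
then recurse left with hi=value and right with lo=value.
Preorder trace (stopping at first violation):
  at node 45 with bounds (-inf, +inf): OK
  at node 11 with bounds (-inf, 45): OK
  at node 1 with bounds (-inf, 11): OK
  at node 22 with bounds (11, 45): OK
  at node 12 with bounds (22, 45): VIOLATION
Node 12 violates its bound: not (22 < 12 < 45).
Result: Not a valid BST


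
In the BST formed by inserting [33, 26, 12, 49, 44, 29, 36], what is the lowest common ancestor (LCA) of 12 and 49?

Tree insertion order: [33, 26, 12, 49, 44, 29, 36]
Tree (level-order array): [33, 26, 49, 12, 29, 44, None, None, None, None, None, 36]
In a BST, the LCA of p=12, q=49 is the first node v on the
root-to-leaf path with p <= v <= q (go left if both < v, right if both > v).
Walk from root:
  at 33: 12 <= 33 <= 49, this is the LCA
LCA = 33


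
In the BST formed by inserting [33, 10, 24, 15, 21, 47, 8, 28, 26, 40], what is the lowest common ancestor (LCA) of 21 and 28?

Tree insertion order: [33, 10, 24, 15, 21, 47, 8, 28, 26, 40]
Tree (level-order array): [33, 10, 47, 8, 24, 40, None, None, None, 15, 28, None, None, None, 21, 26]
In a BST, the LCA of p=21, q=28 is the first node v on the
root-to-leaf path with p <= v <= q (go left if both < v, right if both > v).
Walk from root:
  at 33: both 21 and 28 < 33, go left
  at 10: both 21 and 28 > 10, go right
  at 24: 21 <= 24 <= 28, this is the LCA
LCA = 24


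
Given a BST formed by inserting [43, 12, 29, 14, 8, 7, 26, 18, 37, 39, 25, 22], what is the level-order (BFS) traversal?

Tree insertion order: [43, 12, 29, 14, 8, 7, 26, 18, 37, 39, 25, 22]
Tree (level-order array): [43, 12, None, 8, 29, 7, None, 14, 37, None, None, None, 26, None, 39, 18, None, None, None, None, 25, 22]
BFS from the root, enqueuing left then right child of each popped node:
  queue [43] -> pop 43, enqueue [12], visited so far: [43]
  queue [12] -> pop 12, enqueue [8, 29], visited so far: [43, 12]
  queue [8, 29] -> pop 8, enqueue [7], visited so far: [43, 12, 8]
  queue [29, 7] -> pop 29, enqueue [14, 37], visited so far: [43, 12, 8, 29]
  queue [7, 14, 37] -> pop 7, enqueue [none], visited so far: [43, 12, 8, 29, 7]
  queue [14, 37] -> pop 14, enqueue [26], visited so far: [43, 12, 8, 29, 7, 14]
  queue [37, 26] -> pop 37, enqueue [39], visited so far: [43, 12, 8, 29, 7, 14, 37]
  queue [26, 39] -> pop 26, enqueue [18], visited so far: [43, 12, 8, 29, 7, 14, 37, 26]
  queue [39, 18] -> pop 39, enqueue [none], visited so far: [43, 12, 8, 29, 7, 14, 37, 26, 39]
  queue [18] -> pop 18, enqueue [25], visited so far: [43, 12, 8, 29, 7, 14, 37, 26, 39, 18]
  queue [25] -> pop 25, enqueue [22], visited so far: [43, 12, 8, 29, 7, 14, 37, 26, 39, 18, 25]
  queue [22] -> pop 22, enqueue [none], visited so far: [43, 12, 8, 29, 7, 14, 37, 26, 39, 18, 25, 22]
Result: [43, 12, 8, 29, 7, 14, 37, 26, 39, 18, 25, 22]
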